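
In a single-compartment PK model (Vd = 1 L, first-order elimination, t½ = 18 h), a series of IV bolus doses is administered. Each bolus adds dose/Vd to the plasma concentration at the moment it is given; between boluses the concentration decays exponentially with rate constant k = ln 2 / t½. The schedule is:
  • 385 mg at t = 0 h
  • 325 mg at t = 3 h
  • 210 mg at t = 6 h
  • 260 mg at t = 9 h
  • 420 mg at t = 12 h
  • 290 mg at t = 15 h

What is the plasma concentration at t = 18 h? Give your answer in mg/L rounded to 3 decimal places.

1282.754 mg/L

k = ln 2 / 18 = 0.03851 per h
Dose 1 (385 mg at t=0 h): 385·exp(−0.03851·18) = 192.500 mg/L
Dose 2 (325 mg at t=3 h): 325·exp(−0.03851·15) = 182.400 mg/L
Dose 3 (210 mg at t=6 h): 210·exp(−0.03851·12) = 132.292 mg/L
Dose 4 (260 mg at t=9 h): 260·exp(−0.03851·9) = 183.848 mg/L
Dose 5 (420 mg at t=12 h): 420·exp(−0.03851·6) = 333.354 mg/L
Dose 6 (290 mg at t=15 h): 290·exp(−0.03851·3) = 258.361 mg/L
C(18) = 192.500 + 182.400 + 132.292 + 183.848 + 333.354 + 258.361 = 1282.754 mg/L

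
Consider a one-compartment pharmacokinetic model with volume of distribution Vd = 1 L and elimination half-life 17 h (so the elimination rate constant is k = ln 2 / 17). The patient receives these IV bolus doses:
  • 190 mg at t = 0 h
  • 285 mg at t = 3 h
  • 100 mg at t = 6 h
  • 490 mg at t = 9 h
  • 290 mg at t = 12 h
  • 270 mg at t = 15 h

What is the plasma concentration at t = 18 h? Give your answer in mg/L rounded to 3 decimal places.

1112.588 mg/L

k = ln 2 / 17 = 0.04077 per h
Dose 1 (190 mg at t=0 h): 190·exp(−0.04077·18) = 91.204 mg/L
Dose 2 (285 mg at t=3 h): 285·exp(−0.04077·15) = 154.607 mg/L
Dose 3 (100 mg at t=6 h): 100·exp(−0.04077·12) = 61.307 mg/L
Dose 4 (490 mg at t=9 h): 490·exp(−0.04077·9) = 339.490 mg/L
Dose 5 (290 mg at t=12 h): 290·exp(−0.04077·6) = 227.066 mg/L
Dose 6 (270 mg at t=15 h): 270·exp(−0.04077·3) = 238.914 mg/L
C(18) = 91.204 + 154.607 + 61.307 + 339.490 + 227.066 + 238.914 = 1112.588 mg/L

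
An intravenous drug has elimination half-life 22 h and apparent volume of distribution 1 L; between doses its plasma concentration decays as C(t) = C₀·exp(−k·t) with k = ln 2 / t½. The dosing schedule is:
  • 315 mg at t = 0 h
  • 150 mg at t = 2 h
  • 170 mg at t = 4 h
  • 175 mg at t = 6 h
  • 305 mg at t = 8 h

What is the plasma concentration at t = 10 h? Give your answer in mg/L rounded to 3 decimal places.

k = ln 2 / 22 = 0.03151 per h
Dose 1 (315 mg at t=0 h): 315·exp(−0.03151·10) = 229.868 mg/L
Dose 2 (150 mg at t=2 h): 150·exp(−0.03151·8) = 116.580 mg/L
Dose 3 (170 mg at t=4 h): 170·exp(−0.03151·6) = 140.718 mg/L
Dose 4 (175 mg at t=6 h): 175·exp(−0.03151·4) = 154.278 mg/L
Dose 5 (305 mg at t=8 h): 305·exp(−0.03151·2) = 286.374 mg/L
C(10) = 229.868 + 116.580 + 140.718 + 154.278 + 286.374 = 927.819 mg/L

927.819 mg/L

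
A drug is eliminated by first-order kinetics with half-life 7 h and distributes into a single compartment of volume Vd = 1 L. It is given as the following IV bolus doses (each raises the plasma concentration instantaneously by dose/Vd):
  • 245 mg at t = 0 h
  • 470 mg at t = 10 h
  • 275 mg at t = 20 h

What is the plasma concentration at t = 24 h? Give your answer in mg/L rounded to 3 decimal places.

k = ln 2 / 7 = 0.09902 per h
Dose 1 (245 mg at t=0 h): 245·exp(−0.09902·24) = 22.754 mg/L
Dose 2 (470 mg at t=10 h): 470·exp(−0.09902·14) = 117.500 mg/L
Dose 3 (275 mg at t=20 h): 275·exp(−0.09902·4) = 185.061 mg/L
C(24) = 22.754 + 117.500 + 185.061 = 325.316 mg/L

325.316 mg/L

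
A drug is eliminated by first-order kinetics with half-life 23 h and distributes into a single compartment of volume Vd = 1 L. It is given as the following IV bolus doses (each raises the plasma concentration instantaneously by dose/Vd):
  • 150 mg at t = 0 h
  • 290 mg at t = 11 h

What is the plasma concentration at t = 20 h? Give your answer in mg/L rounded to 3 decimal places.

303.204 mg/L

k = ln 2 / 23 = 0.03014 per h
Dose 1 (150 mg at t=0 h): 150·exp(−0.03014·20) = 82.097 mg/L
Dose 2 (290 mg at t=11 h): 290·exp(−0.03014·9) = 221.108 mg/L
C(20) = 82.097 + 221.108 = 303.204 mg/L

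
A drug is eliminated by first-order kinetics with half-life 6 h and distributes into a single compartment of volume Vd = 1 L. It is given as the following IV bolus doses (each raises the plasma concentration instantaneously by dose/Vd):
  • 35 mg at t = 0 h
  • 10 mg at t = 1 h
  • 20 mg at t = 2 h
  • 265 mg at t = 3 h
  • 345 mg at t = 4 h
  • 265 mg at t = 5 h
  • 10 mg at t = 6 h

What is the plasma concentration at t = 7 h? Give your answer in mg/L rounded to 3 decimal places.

k = ln 2 / 6 = 0.11552 per h
Dose 1 (35 mg at t=0 h): 35·exp(−0.11552·7) = 15.591 mg/L
Dose 2 (10 mg at t=1 h): 10·exp(−0.11552·6) = 5.000 mg/L
Dose 3 (20 mg at t=2 h): 20·exp(−0.11552·5) = 11.225 mg/L
Dose 4 (265 mg at t=3 h): 265·exp(−0.11552·4) = 166.940 mg/L
Dose 5 (345 mg at t=4 h): 345·exp(−0.11552·3) = 243.952 mg/L
Dose 6 (265 mg at t=5 h): 265·exp(−0.11552·2) = 210.331 mg/L
Dose 7 (10 mg at t=6 h): 10·exp(−0.11552·1) = 8.909 mg/L
C(7) = 15.591 + 5.000 + 11.225 + 166.940 + 243.952 + 210.331 + 8.909 = 661.946 mg/L

661.946 mg/L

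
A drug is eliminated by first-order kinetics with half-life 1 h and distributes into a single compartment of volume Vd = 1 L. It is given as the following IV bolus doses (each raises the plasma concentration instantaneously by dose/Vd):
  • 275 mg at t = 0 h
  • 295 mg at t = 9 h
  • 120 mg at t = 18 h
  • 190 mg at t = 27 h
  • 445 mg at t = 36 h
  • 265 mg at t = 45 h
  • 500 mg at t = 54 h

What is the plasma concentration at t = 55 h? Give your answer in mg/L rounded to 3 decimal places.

k = ln 2 / 1 = 0.69315 per h
Dose 1 (275 mg at t=0 h): 275·exp(−0.69315·55) = 0.000 mg/L
Dose 2 (295 mg at t=9 h): 295·exp(−0.69315·46) = 0.000 mg/L
Dose 3 (120 mg at t=18 h): 120·exp(−0.69315·37) = 0.000 mg/L
Dose 4 (190 mg at t=27 h): 190·exp(−0.69315·28) = 0.000 mg/L
Dose 5 (445 mg at t=36 h): 445·exp(−0.69315·19) = 0.001 mg/L
Dose 6 (265 mg at t=45 h): 265·exp(−0.69315·10) = 0.259 mg/L
Dose 7 (500 mg at t=54 h): 500·exp(−0.69315·1) = 250.000 mg/L
C(55) = 0.000 + 0.000 + 0.000 + 0.000 + 0.001 + 0.259 + 250.000 = 250.260 mg/L

250.260 mg/L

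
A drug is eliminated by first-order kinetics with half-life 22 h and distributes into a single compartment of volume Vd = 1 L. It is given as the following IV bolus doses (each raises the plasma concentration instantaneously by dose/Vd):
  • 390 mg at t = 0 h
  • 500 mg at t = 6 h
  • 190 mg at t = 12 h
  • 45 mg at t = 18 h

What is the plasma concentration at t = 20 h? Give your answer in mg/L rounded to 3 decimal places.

k = ln 2 / 22 = 0.03151 per h
Dose 1 (390 mg at t=0 h): 390·exp(−0.03151·20) = 207.683 mg/L
Dose 2 (500 mg at t=6 h): 500·exp(−0.03151·14) = 321.666 mg/L
Dose 3 (190 mg at t=12 h): 190·exp(−0.03151·8) = 147.669 mg/L
Dose 4 (45 mg at t=18 h): 45·exp(−0.03151·2) = 42.252 mg/L
C(20) = 207.683 + 321.666 + 147.669 + 42.252 = 719.270 mg/L

719.270 mg/L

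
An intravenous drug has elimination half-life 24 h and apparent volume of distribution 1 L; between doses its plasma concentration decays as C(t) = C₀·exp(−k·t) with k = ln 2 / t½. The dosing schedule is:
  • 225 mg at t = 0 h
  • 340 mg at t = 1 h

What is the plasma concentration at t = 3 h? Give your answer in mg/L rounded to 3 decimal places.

527.243 mg/L

k = ln 2 / 24 = 0.02888 per h
Dose 1 (225 mg at t=0 h): 225·exp(−0.02888·3) = 206.326 mg/L
Dose 2 (340 mg at t=1 h): 340·exp(−0.02888·2) = 320.917 mg/L
C(3) = 206.326 + 320.917 = 527.243 mg/L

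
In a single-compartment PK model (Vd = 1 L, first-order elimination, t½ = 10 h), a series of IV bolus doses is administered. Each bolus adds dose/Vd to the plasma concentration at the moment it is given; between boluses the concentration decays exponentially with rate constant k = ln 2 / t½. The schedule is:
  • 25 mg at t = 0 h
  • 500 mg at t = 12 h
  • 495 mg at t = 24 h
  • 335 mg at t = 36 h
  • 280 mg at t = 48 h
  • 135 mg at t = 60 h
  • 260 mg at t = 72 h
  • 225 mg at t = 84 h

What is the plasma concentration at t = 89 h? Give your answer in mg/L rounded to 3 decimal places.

k = ln 2 / 10 = 0.06931 per h
Dose 1 (25 mg at t=0 h): 25·exp(−0.06931·89) = 0.052 mg/L
Dose 2 (500 mg at t=12 h): 500·exp(−0.06931·77) = 2.405 mg/L
Dose 3 (495 mg at t=24 h): 495·exp(−0.06931·65) = 5.469 mg/L
Dose 4 (335 mg at t=36 h): 335·exp(−0.06931·53) = 8.503 mg/L
Dose 5 (280 mg at t=48 h): 280·exp(−0.06931·41) = 16.328 mg/L
Dose 6 (135 mg at t=60 h): 135·exp(−0.06931·29) = 18.086 mg/L
Dose 7 (260 mg at t=72 h): 260·exp(−0.06931·17) = 80.024 mg/L
Dose 8 (225 mg at t=84 h): 225·exp(−0.06931·5) = 159.099 mg/L
C(89) = 0.052 + 2.405 + 5.469 + 8.503 + 16.328 + 18.086 + 80.024 + 159.099 = 289.967 mg/L

289.967 mg/L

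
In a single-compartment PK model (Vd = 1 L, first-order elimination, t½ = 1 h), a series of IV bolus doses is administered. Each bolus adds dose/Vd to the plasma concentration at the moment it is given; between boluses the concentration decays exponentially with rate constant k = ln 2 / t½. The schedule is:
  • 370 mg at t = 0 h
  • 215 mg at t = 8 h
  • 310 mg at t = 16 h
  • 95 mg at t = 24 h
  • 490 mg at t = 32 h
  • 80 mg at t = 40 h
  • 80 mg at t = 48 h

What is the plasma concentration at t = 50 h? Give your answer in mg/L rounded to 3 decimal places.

k = ln 2 / 1 = 0.69315 per h
Dose 1 (370 mg at t=0 h): 370·exp(−0.69315·50) = 0.000 mg/L
Dose 2 (215 mg at t=8 h): 215·exp(−0.69315·42) = 0.000 mg/L
Dose 3 (310 mg at t=16 h): 310·exp(−0.69315·34) = 0.000 mg/L
Dose 4 (95 mg at t=24 h): 95·exp(−0.69315·26) = 0.000 mg/L
Dose 5 (490 mg at t=32 h): 490·exp(−0.69315·18) = 0.002 mg/L
Dose 6 (80 mg at t=40 h): 80·exp(−0.69315·10) = 0.078 mg/L
Dose 7 (80 mg at t=48 h): 80·exp(−0.69315·2) = 20.000 mg/L
C(50) = 0.000 + 0.000 + 0.000 + 0.000 + 0.002 + 0.078 + 20.000 = 20.080 mg/L

20.080 mg/L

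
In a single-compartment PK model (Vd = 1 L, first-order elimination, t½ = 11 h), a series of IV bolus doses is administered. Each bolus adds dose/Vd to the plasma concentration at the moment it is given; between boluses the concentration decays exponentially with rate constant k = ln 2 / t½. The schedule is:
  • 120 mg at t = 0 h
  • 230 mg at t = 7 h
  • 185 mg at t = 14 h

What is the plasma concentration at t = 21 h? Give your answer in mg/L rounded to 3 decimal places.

246.159 mg/L

k = ln 2 / 11 = 0.06301 per h
Dose 1 (120 mg at t=0 h): 120·exp(−0.06301·21) = 31.951 mg/L
Dose 2 (230 mg at t=7 h): 230·exp(−0.06301·14) = 95.192 mg/L
Dose 3 (185 mg at t=14 h): 185·exp(−0.06301·7) = 119.017 mg/L
C(21) = 31.951 + 95.192 + 119.017 = 246.159 mg/L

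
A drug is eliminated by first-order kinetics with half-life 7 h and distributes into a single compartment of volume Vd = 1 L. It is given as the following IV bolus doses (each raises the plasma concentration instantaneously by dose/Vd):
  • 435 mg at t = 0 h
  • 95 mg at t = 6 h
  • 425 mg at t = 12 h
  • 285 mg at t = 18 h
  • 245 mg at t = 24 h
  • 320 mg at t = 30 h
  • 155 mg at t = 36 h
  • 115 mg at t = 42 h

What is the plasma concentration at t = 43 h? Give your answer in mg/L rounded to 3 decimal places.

k = ln 2 / 7 = 0.09902 per h
Dose 1 (435 mg at t=0 h): 435·exp(−0.09902·43) = 6.156 mg/L
Dose 2 (95 mg at t=6 h): 95·exp(−0.09902·37) = 2.435 mg/L
Dose 3 (425 mg at t=12 h): 425·exp(−0.09902·31) = 19.736 mg/L
Dose 4 (285 mg at t=18 h): 285·exp(−0.09902·25) = 23.974 mg/L
Dose 5 (245 mg at t=24 h): 245·exp(−0.09902·19) = 37.332 mg/L
Dose 6 (320 mg at t=30 h): 320·exp(−0.09902·13) = 88.327 mg/L
Dose 7 (155 mg at t=36 h): 155·exp(−0.09902·7) = 77.500 mg/L
Dose 8 (115 mg at t=42 h): 115·exp(−0.09902·1) = 104.158 mg/L
C(43) = 6.156 + 2.435 + 19.736 + 23.974 + 37.332 + 88.327 + 77.500 + 104.158 = 359.619 mg/L

359.619 mg/L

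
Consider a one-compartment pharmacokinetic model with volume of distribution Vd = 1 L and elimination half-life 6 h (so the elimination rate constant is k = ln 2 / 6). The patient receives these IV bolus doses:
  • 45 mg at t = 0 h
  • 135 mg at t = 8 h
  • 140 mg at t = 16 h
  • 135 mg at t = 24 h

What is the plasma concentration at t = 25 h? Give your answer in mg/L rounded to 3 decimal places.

191.216 mg/L

k = ln 2 / 6 = 0.11552 per h
Dose 1 (45 mg at t=0 h): 45·exp(−0.11552·25) = 2.506 mg/L
Dose 2 (135 mg at t=8 h): 135·exp(−0.11552·17) = 18.942 mg/L
Dose 3 (140 mg at t=16 h): 140·exp(−0.11552·9) = 49.497 mg/L
Dose 4 (135 mg at t=24 h): 135·exp(−0.11552·1) = 120.271 mg/L
C(25) = 2.506 + 18.942 + 49.497 + 120.271 = 191.216 mg/L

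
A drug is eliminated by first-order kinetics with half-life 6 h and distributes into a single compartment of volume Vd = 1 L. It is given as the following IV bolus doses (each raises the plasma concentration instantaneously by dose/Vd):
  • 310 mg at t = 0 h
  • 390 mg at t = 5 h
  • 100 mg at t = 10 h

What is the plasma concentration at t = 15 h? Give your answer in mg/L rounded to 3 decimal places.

k = ln 2 / 6 = 0.11552 per h
Dose 1 (310 mg at t=0 h): 310·exp(−0.11552·15) = 54.801 mg/L
Dose 2 (390 mg at t=5 h): 390·exp(−0.11552·10) = 122.842 mg/L
Dose 3 (100 mg at t=10 h): 100·exp(−0.11552·5) = 56.123 mg/L
C(15) = 54.801 + 122.842 + 56.123 = 233.766 mg/L

233.766 mg/L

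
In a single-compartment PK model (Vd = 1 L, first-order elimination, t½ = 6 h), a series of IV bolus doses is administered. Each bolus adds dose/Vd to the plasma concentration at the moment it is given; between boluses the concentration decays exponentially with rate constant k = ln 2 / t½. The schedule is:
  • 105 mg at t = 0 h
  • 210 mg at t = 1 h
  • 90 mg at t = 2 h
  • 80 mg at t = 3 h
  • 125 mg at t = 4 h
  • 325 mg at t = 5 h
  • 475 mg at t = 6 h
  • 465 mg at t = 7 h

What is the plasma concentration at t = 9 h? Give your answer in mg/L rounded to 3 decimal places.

k = ln 2 / 6 = 0.11552 per h
Dose 1 (105 mg at t=0 h): 105·exp(−0.11552·9) = 37.123 mg/L
Dose 2 (210 mg at t=1 h): 210·exp(−0.11552·8) = 83.339 mg/L
Dose 3 (90 mg at t=2 h): 90·exp(−0.11552·7) = 40.090 mg/L
Dose 4 (80 mg at t=3 h): 80·exp(−0.11552·6) = 40.000 mg/L
Dose 5 (125 mg at t=4 h): 125·exp(−0.11552·5) = 70.154 mg/L
Dose 6 (325 mg at t=5 h): 325·exp(−0.11552·4) = 204.737 mg/L
Dose 7 (475 mg at t=6 h): 475·exp(−0.11552·3) = 335.876 mg/L
Dose 8 (465 mg at t=7 h): 465·exp(−0.11552·2) = 369.071 mg/L
C(9) = 37.123 + 83.339 + 40.090 + 40.000 + 70.154 + 204.737 + 335.876 + 369.071 = 1180.390 mg/L

1180.390 mg/L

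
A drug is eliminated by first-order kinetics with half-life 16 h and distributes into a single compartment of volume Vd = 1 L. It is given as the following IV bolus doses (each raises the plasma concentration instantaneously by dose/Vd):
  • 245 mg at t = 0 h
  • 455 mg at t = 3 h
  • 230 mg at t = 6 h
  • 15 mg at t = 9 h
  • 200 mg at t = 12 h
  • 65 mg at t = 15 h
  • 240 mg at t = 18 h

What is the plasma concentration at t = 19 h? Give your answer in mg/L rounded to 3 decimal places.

907.923 mg/L

k = ln 2 / 16 = 0.04332 per h
Dose 1 (245 mg at t=0 h): 245·exp(−0.04332·19) = 107.570 mg/L
Dose 2 (455 mg at t=3 h): 455·exp(−0.04332·16) = 227.500 mg/L
Dose 3 (230 mg at t=6 h): 230·exp(−0.04332·13) = 130.961 mg/L
Dose 4 (15 mg at t=9 h): 15·exp(−0.04332·10) = 9.726 mg/L
Dose 5 (200 mg at t=12 h): 200·exp(−0.04332·7) = 147.683 mg/L
Dose 6 (65 mg at t=15 h): 65·exp(−0.04332·4) = 54.658 mg/L
Dose 7 (240 mg at t=18 h): 240·exp(−0.04332·1) = 229.825 mg/L
C(19) = 107.570 + 227.500 + 130.961 + 9.726 + 147.683 + 54.658 + 229.825 = 907.923 mg/L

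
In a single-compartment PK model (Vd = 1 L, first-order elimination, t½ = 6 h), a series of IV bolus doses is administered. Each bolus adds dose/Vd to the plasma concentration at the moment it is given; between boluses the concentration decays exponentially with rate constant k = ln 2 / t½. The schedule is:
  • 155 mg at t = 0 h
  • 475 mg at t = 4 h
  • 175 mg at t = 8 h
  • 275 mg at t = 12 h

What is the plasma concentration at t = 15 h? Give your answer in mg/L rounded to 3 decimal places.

433.101 mg/L

k = ln 2 / 6 = 0.11552 per h
Dose 1 (155 mg at t=0 h): 155·exp(−0.11552·15) = 27.400 mg/L
Dose 2 (475 mg at t=4 h): 475·exp(−0.11552·11) = 133.292 mg/L
Dose 3 (175 mg at t=8 h): 175·exp(−0.11552·7) = 77.954 mg/L
Dose 4 (275 mg at t=12 h): 275·exp(−0.11552·3) = 194.454 mg/L
C(15) = 27.400 + 133.292 + 77.954 + 194.454 = 433.101 mg/L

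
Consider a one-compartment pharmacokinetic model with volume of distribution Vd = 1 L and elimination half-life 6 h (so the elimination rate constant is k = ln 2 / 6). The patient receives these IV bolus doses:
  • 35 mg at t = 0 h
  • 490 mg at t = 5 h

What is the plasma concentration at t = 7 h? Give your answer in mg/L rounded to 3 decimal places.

k = ln 2 / 6 = 0.11552 per h
Dose 1 (35 mg at t=0 h): 35·exp(−0.11552·7) = 15.591 mg/L
Dose 2 (490 mg at t=5 h): 490·exp(−0.11552·2) = 388.913 mg/L
C(7) = 15.591 + 388.913 = 404.504 mg/L

404.504 mg/L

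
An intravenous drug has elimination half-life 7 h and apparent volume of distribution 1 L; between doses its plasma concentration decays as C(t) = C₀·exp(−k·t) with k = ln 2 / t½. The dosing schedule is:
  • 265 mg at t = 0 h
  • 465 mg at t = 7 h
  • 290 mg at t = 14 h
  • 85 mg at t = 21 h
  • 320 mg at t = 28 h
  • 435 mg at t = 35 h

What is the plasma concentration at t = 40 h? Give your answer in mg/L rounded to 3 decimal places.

k = ln 2 / 7 = 0.09902 per h
Dose 1 (265 mg at t=0 h): 265·exp(−0.09902·40) = 5.047 mg/L
Dose 2 (465 mg at t=7 h): 465·exp(−0.09902·33) = 17.714 mg/L
Dose 3 (290 mg at t=14 h): 290·exp(−0.09902·26) = 22.095 mg/L
Dose 4 (85 mg at t=21 h): 85·exp(−0.09902·19) = 12.952 mg/L
Dose 5 (320 mg at t=28 h): 320·exp(−0.09902·12) = 97.521 mg/L
Dose 6 (435 mg at t=35 h): 435·exp(−0.09902·5) = 265.135 mg/L
C(40) = 5.047 + 17.714 + 22.095 + 12.952 + 97.521 + 265.135 = 420.464 mg/L

420.464 mg/L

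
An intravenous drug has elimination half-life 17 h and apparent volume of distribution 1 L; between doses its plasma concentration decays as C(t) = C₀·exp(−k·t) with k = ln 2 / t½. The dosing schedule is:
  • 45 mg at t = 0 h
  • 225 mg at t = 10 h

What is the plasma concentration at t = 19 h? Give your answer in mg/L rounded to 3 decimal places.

k = ln 2 / 17 = 0.04077 per h
Dose 1 (45 mg at t=0 h): 45·exp(−0.04077·19) = 20.738 mg/L
Dose 2 (225 mg at t=10 h): 225·exp(−0.04077·9) = 155.888 mg/L
C(19) = 20.738 + 155.888 = 176.626 mg/L

176.626 mg/L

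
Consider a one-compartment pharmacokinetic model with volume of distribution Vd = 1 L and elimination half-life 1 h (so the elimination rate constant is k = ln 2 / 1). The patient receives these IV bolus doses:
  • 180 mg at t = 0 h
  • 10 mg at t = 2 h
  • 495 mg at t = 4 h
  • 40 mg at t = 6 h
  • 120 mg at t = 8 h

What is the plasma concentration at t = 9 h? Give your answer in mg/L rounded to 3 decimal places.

80.898 mg/L

k = ln 2 / 1 = 0.69315 per h
Dose 1 (180 mg at t=0 h): 180·exp(−0.69315·9) = 0.352 mg/L
Dose 2 (10 mg at t=2 h): 10·exp(−0.69315·7) = 0.078 mg/L
Dose 3 (495 mg at t=4 h): 495·exp(−0.69315·5) = 15.469 mg/L
Dose 4 (40 mg at t=6 h): 40·exp(−0.69315·3) = 5.000 mg/L
Dose 5 (120 mg at t=8 h): 120·exp(−0.69315·1) = 60.000 mg/L
C(9) = 0.352 + 0.078 + 15.469 + 5.000 + 60.000 = 80.898 mg/L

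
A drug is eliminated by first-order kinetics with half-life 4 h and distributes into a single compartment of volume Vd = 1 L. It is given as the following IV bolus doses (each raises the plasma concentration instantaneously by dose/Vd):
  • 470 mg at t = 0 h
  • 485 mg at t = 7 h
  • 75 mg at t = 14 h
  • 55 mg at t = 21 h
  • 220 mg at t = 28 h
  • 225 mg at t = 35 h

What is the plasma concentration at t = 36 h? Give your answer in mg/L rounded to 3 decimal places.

254.051 mg/L

k = ln 2 / 4 = 0.17329 per h
Dose 1 (470 mg at t=0 h): 470·exp(−0.17329·36) = 0.918 mg/L
Dose 2 (485 mg at t=7 h): 485·exp(−0.17329·29) = 3.186 mg/L
Dose 3 (75 mg at t=14 h): 75·exp(−0.17329·22) = 1.657 mg/L
Dose 4 (55 mg at t=21 h): 55·exp(−0.17329·15) = 4.088 mg/L
Dose 5 (220 mg at t=28 h): 220·exp(−0.17329·8) = 55.000 mg/L
Dose 6 (225 mg at t=35 h): 225·exp(−0.17329·1) = 189.202 mg/L
C(36) = 0.918 + 3.186 + 1.657 + 4.088 + 55.000 + 189.202 = 254.051 mg/L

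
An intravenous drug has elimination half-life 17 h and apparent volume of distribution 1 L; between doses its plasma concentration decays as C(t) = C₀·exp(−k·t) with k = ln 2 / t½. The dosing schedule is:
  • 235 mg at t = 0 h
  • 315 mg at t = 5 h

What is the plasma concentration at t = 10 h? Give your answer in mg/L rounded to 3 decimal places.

k = ln 2 / 17 = 0.04077 per h
Dose 1 (235 mg at t=0 h): 235·exp(−0.04077·10) = 156.312 mg/L
Dose 2 (315 mg at t=5 h): 315·exp(−0.04077·5) = 256.905 mg/L
C(10) = 156.312 + 256.905 = 413.217 mg/L

413.217 mg/L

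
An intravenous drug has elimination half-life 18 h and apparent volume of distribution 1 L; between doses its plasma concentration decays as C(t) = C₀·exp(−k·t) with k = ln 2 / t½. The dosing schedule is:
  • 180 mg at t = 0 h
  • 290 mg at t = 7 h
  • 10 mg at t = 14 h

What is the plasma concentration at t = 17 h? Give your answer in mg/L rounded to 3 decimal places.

k = ln 2 / 18 = 0.03851 per h
Dose 1 (180 mg at t=0 h): 180·exp(−0.03851·17) = 93.533 mg/L
Dose 2 (290 mg at t=7 h): 290·exp(−0.03851·10) = 197.315 mg/L
Dose 3 (10 mg at t=14 h): 10·exp(−0.03851·3) = 8.909 mg/L
C(17) = 93.533 + 197.315 + 8.909 = 299.757 mg/L

299.757 mg/L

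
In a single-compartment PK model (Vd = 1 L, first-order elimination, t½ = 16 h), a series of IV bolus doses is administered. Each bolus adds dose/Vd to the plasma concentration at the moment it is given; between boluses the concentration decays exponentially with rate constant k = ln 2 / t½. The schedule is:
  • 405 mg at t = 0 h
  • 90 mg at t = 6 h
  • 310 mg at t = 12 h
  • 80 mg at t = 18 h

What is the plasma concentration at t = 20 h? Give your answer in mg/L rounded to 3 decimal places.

k = ln 2 / 16 = 0.04332 per h
Dose 1 (405 mg at t=0 h): 405·exp(−0.04332·20) = 170.282 mg/L
Dose 2 (90 mg at t=6 h): 90·exp(−0.04332·14) = 49.073 mg/L
Dose 3 (310 mg at t=12 h): 310·exp(−0.04332·8) = 219.203 mg/L
Dose 4 (80 mg at t=18 h): 80·exp(−0.04332·2) = 73.360 mg/L
C(20) = 170.282 + 49.073 + 219.203 + 73.360 = 511.918 mg/L

511.918 mg/L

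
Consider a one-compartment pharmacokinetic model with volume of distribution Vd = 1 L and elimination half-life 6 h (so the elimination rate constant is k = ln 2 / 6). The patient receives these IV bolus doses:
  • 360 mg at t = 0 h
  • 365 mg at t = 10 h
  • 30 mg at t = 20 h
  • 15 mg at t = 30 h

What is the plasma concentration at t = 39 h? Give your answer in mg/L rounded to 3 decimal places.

k = ln 2 / 6 = 0.11552 per h
Dose 1 (360 mg at t=0 h): 360·exp(−0.11552·39) = 3.977 mg/L
Dose 2 (365 mg at t=10 h): 365·exp(−0.11552·29) = 12.803 mg/L
Dose 3 (30 mg at t=20 h): 30·exp(−0.11552·19) = 3.341 mg/L
Dose 4 (15 mg at t=30 h): 15·exp(−0.11552·9) = 5.303 mg/L
C(39) = 3.977 + 12.803 + 3.341 + 5.303 = 25.425 mg/L

25.425 mg/L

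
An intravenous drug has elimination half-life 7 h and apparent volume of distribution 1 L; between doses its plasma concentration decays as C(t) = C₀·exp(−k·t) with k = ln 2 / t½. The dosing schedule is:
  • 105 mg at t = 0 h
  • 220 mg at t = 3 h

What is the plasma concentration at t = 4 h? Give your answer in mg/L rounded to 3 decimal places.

269.919 mg/L

k = ln 2 / 7 = 0.09902 per h
Dose 1 (105 mg at t=0 h): 105·exp(−0.09902·4) = 70.660 mg/L
Dose 2 (220 mg at t=3 h): 220·exp(−0.09902·1) = 199.259 mg/L
C(4) = 70.660 + 199.259 = 269.919 mg/L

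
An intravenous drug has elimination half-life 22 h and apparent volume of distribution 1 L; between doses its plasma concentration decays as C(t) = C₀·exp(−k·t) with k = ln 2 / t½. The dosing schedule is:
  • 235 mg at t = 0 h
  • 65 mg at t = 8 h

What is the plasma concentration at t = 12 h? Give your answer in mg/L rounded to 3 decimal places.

218.320 mg/L

k = ln 2 / 22 = 0.03151 per h
Dose 1 (235 mg at t=0 h): 235·exp(−0.03151·12) = 161.016 mg/L
Dose 2 (65 mg at t=8 h): 65·exp(−0.03151·4) = 57.303 mg/L
C(12) = 161.016 + 57.303 = 218.320 mg/L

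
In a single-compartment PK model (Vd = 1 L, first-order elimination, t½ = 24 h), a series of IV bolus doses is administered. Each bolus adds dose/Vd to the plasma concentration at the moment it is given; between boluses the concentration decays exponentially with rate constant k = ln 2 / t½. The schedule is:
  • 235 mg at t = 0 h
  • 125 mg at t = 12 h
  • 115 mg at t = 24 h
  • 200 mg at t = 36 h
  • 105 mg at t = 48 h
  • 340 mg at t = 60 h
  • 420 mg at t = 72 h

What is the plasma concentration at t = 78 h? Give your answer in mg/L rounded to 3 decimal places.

726.408 mg/L

k = ln 2 / 24 = 0.02888 per h
Dose 1 (235 mg at t=0 h): 235·exp(−0.02888·78) = 24.701 mg/L
Dose 2 (125 mg at t=12 h): 125·exp(−0.02888·66) = 18.581 mg/L
Dose 3 (115 mg at t=24 h): 115·exp(−0.02888·54) = 24.176 mg/L
Dose 4 (200 mg at t=36 h): 200·exp(−0.02888·42) = 59.460 mg/L
Dose 5 (105 mg at t=48 h): 105·exp(−0.02888·30) = 44.147 mg/L
Dose 6 (340 mg at t=60 h): 340·exp(−0.02888·18) = 202.165 mg/L
Dose 7 (420 mg at t=72 h): 420·exp(−0.02888·6) = 353.176 mg/L
C(78) = 24.701 + 18.581 + 24.176 + 59.460 + 44.147 + 202.165 + 353.176 = 726.408 mg/L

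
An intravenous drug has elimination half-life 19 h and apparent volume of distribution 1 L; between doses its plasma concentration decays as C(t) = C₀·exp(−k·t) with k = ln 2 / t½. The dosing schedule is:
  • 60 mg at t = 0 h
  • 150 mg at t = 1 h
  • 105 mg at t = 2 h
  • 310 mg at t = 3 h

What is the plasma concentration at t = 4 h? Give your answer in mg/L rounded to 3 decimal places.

k = ln 2 / 19 = 0.03648 per h
Dose 1 (60 mg at t=0 h): 60·exp(−0.03648·4) = 51.853 mg/L
Dose 2 (150 mg at t=1 h): 150·exp(−0.03648·3) = 134.450 mg/L
Dose 3 (105 mg at t=2 h): 105·exp(−0.03648·2) = 97.612 mg/L
Dose 4 (310 mg at t=3 h): 310·exp(−0.03648·1) = 298.895 mg/L
C(4) = 51.853 + 134.450 + 97.612 + 298.895 = 582.809 mg/L

582.809 mg/L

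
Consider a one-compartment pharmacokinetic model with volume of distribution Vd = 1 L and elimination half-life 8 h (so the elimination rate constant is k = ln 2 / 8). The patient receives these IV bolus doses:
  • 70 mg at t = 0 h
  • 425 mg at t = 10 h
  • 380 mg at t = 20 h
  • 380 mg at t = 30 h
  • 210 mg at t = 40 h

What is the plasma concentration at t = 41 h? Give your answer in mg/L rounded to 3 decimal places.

k = ln 2 / 8 = 0.08664 per h
Dose 1 (70 mg at t=0 h): 70·exp(−0.08664·41) = 2.006 mg/L
Dose 2 (425 mg at t=10 h): 425·exp(−0.08664·31) = 28.967 mg/L
Dose 3 (380 mg at t=20 h): 380·exp(−0.08664·21) = 61.600 mg/L
Dose 4 (380 mg at t=30 h): 380·exp(−0.08664·11) = 146.510 mg/L
Dose 5 (210 mg at t=40 h): 210·exp(−0.08664·1) = 192.571 mg/L
C(41) = 2.006 + 28.967 + 61.600 + 146.510 + 192.571 = 431.653 mg/L

431.653 mg/L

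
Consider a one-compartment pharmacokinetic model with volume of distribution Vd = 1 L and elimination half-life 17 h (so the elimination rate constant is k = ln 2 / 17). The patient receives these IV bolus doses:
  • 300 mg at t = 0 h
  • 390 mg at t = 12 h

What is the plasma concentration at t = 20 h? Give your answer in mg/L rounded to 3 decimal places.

k = ln 2 / 17 = 0.04077 per h
Dose 1 (300 mg at t=0 h): 300·exp(−0.04077·20) = 132.730 mg/L
Dose 2 (390 mg at t=12 h): 390·exp(−0.04077·8) = 281.451 mg/L
C(20) = 132.730 + 281.451 = 414.181 mg/L

414.181 mg/L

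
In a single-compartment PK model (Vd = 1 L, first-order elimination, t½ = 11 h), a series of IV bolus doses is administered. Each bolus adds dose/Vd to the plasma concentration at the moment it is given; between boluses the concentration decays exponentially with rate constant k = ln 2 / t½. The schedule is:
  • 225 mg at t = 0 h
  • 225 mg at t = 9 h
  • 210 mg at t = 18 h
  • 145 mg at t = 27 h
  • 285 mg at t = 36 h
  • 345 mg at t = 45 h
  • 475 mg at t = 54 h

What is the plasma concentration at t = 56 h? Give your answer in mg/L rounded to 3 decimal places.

k = ln 2 / 11 = 0.06301 per h
Dose 1 (225 mg at t=0 h): 225·exp(−0.06301·56) = 6.602 mg/L
Dose 2 (225 mg at t=9 h): 225·exp(−0.06301·47) = 11.640 mg/L
Dose 3 (210 mg at t=18 h): 210·exp(−0.06301·38) = 19.156 mg/L
Dose 4 (145 mg at t=27 h): 145·exp(−0.06301·29) = 23.321 mg/L
Dose 5 (285 mg at t=36 h): 285·exp(−0.06301·20) = 80.820 mg/L
Dose 6 (345 mg at t=45 h): 345·exp(−0.06301·11) = 172.500 mg/L
Dose 7 (475 mg at t=54 h): 475·exp(−0.06301·2) = 418.756 mg/L
C(56) = 6.602 + 11.640 + 19.156 + 23.321 + 80.820 + 172.500 + 418.756 = 732.794 mg/L

732.794 mg/L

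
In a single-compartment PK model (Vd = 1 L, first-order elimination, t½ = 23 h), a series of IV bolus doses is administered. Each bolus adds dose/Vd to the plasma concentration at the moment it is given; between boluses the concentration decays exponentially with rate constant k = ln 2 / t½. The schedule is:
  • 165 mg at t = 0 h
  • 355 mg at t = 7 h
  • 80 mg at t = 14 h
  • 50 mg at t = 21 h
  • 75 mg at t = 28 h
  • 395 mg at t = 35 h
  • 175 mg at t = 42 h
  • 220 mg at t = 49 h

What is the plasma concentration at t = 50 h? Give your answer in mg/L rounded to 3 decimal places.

k = ln 2 / 23 = 0.03014 per h
Dose 1 (165 mg at t=0 h): 165·exp(−0.03014·50) = 36.565 mg/L
Dose 2 (355 mg at t=7 h): 355·exp(−0.03014·43) = 97.148 mg/L
Dose 3 (80 mg at t=14 h): 80·exp(−0.03014·36) = 27.034 mg/L
Dose 4 (50 mg at t=21 h): 50·exp(−0.03014·29) = 20.865 mg/L
Dose 5 (75 mg at t=28 h): 75·exp(−0.03014·22) = 38.647 mg/L
Dose 6 (395 mg at t=35 h): 395·exp(−0.03014·15) = 251.347 mg/L
Dose 7 (175 mg at t=42 h): 175·exp(−0.03014·8) = 137.509 mg/L
Dose 8 (220 mg at t=49 h): 220·exp(−0.03014·1) = 213.469 mg/L
C(50) = 36.565 + 97.148 + 27.034 + 20.865 + 38.647 + 251.347 + 137.509 + 213.469 = 822.584 mg/L

822.584 mg/L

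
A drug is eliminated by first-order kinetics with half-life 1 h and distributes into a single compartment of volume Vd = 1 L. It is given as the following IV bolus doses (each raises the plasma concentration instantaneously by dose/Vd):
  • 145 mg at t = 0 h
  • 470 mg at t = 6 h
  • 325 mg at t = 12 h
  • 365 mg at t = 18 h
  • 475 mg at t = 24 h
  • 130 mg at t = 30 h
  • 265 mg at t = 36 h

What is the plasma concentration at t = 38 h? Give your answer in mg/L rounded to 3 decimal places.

k = ln 2 / 1 = 0.69315 per h
Dose 1 (145 mg at t=0 h): 145·exp(−0.69315·38) = 0.000 mg/L
Dose 2 (470 mg at t=6 h): 470·exp(−0.69315·32) = 0.000 mg/L
Dose 3 (325 mg at t=12 h): 325·exp(−0.69315·26) = 0.000 mg/L
Dose 4 (365 mg at t=18 h): 365·exp(−0.69315·20) = 0.000 mg/L
Dose 5 (475 mg at t=24 h): 475·exp(−0.69315·14) = 0.029 mg/L
Dose 6 (130 mg at t=30 h): 130·exp(−0.69315·8) = 0.508 mg/L
Dose 7 (265 mg at t=36 h): 265·exp(−0.69315·2) = 66.250 mg/L
C(38) = 0.000 + 0.000 + 0.000 + 0.000 + 0.029 + 0.508 + 66.250 = 66.787 mg/L

66.787 mg/L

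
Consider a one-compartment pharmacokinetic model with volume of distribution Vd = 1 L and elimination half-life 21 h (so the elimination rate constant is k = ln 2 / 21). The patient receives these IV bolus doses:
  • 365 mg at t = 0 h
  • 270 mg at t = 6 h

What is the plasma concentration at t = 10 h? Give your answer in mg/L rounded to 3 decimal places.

498.994 mg/L

k = ln 2 / 21 = 0.03301 per h
Dose 1 (365 mg at t=0 h): 365·exp(−0.03301·10) = 262.389 mg/L
Dose 2 (270 mg at t=6 h): 270·exp(−0.03301·4) = 236.605 mg/L
C(10) = 262.389 + 236.605 = 498.994 mg/L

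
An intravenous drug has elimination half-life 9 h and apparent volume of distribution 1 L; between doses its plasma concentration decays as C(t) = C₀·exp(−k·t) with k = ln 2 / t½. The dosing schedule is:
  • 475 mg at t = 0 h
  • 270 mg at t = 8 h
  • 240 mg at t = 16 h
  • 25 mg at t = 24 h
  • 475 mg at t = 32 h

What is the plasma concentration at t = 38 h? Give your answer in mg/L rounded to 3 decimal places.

404.065 mg/L

k = ln 2 / 9 = 0.07702 per h
Dose 1 (475 mg at t=0 h): 475·exp(−0.07702·38) = 25.449 mg/L
Dose 2 (270 mg at t=8 h): 270·exp(−0.07702·30) = 26.787 mg/L
Dose 3 (240 mg at t=16 h): 240·exp(−0.07702·22) = 44.092 mg/L
Dose 4 (25 mg at t=24 h): 25·exp(−0.07702·14) = 8.505 mg/L
Dose 5 (475 mg at t=32 h): 475·exp(−0.07702·6) = 299.231 mg/L
C(38) = 25.449 + 26.787 + 44.092 + 8.505 + 299.231 = 404.065 mg/L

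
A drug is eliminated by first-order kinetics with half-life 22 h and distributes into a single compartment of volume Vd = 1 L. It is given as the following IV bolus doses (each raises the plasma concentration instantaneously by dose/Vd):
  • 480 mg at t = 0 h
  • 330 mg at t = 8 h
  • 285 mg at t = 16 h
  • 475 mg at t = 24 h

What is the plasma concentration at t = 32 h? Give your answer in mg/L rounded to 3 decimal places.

k = ln 2 / 22 = 0.03151 per h
Dose 1 (480 mg at t=0 h): 480·exp(−0.03151·32) = 175.138 mg/L
Dose 2 (330 mg at t=8 h): 330·exp(−0.03151·24) = 154.924 mg/L
Dose 3 (285 mg at t=16 h): 285·exp(−0.03151·16) = 172.153 mg/L
Dose 4 (475 mg at t=24 h): 475·exp(−0.03151·8) = 369.171 mg/L
C(32) = 175.138 + 154.924 + 172.153 + 369.171 = 871.385 mg/L

871.385 mg/L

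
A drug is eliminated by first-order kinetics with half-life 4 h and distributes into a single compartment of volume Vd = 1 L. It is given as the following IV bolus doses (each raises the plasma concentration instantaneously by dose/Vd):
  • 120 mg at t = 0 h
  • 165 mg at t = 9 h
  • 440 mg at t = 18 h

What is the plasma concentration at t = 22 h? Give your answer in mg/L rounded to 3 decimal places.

239.995 mg/L

k = ln 2 / 4 = 0.17329 per h
Dose 1 (120 mg at t=0 h): 120·exp(−0.17329·22) = 2.652 mg/L
Dose 2 (165 mg at t=9 h): 165·exp(−0.17329·13) = 17.343 mg/L
Dose 3 (440 mg at t=18 h): 440·exp(−0.17329·4) = 220.000 mg/L
C(22) = 2.652 + 17.343 + 220.000 = 239.995 mg/L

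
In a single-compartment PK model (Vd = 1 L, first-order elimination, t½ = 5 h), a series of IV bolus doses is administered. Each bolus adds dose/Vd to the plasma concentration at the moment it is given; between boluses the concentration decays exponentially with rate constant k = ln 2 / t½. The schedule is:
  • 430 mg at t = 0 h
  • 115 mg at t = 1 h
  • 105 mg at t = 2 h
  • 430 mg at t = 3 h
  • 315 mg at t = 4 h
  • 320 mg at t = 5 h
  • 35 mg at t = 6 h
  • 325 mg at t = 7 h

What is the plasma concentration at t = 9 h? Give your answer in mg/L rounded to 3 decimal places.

999.064 mg/L

k = ln 2 / 5 = 0.13863 per h
Dose 1 (430 mg at t=0 h): 430·exp(−0.13863·9) = 123.485 mg/L
Dose 2 (115 mg at t=1 h): 115·exp(−0.13863·8) = 37.936 mg/L
Dose 3 (105 mg at t=2 h): 105·exp(−0.13863·7) = 39.788 mg/L
Dose 4 (430 mg at t=3 h): 430·exp(−0.13863·6) = 187.168 mg/L
Dose 5 (315 mg at t=4 h): 315·exp(−0.13863·5) = 157.500 mg/L
Dose 6 (320 mg at t=5 h): 320·exp(−0.13863·4) = 183.792 mg/L
Dose 7 (35 mg at t=6 h): 35·exp(−0.13863·3) = 23.091 mg/L
Dose 8 (325 mg at t=7 h): 325·exp(−0.13863·2) = 246.304 mg/L
C(9) = 123.485 + 37.936 + 39.788 + 187.168 + 157.500 + 183.792 + 23.091 + 246.304 = 999.064 mg/L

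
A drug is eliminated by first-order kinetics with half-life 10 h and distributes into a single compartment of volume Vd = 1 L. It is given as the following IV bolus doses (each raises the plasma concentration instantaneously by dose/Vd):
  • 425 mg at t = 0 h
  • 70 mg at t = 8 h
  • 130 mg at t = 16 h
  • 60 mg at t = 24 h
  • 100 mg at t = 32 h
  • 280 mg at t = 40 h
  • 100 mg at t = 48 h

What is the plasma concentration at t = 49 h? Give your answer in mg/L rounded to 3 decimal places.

k = ln 2 / 10 = 0.06931 per h
Dose 1 (425 mg at t=0 h): 425·exp(−0.06931·49) = 14.234 mg/L
Dose 2 (70 mg at t=8 h): 70·exp(−0.06931·41) = 4.082 mg/L
Dose 3 (130 mg at t=16 h): 130·exp(−0.06931·33) = 13.199 mg/L
Dose 4 (60 mg at t=24 h): 60·exp(−0.06931·25) = 10.607 mg/L
Dose 5 (100 mg at t=32 h): 100·exp(−0.06931·17) = 30.779 mg/L
Dose 6 (280 mg at t=40 h): 280·exp(−0.06931·9) = 150.048 mg/L
Dose 7 (100 mg at t=48 h): 100·exp(−0.06931·1) = 93.303 mg/L
C(49) = 14.234 + 4.082 + 13.199 + 10.607 + 30.779 + 150.048 + 93.303 = 316.252 mg/L

316.252 mg/L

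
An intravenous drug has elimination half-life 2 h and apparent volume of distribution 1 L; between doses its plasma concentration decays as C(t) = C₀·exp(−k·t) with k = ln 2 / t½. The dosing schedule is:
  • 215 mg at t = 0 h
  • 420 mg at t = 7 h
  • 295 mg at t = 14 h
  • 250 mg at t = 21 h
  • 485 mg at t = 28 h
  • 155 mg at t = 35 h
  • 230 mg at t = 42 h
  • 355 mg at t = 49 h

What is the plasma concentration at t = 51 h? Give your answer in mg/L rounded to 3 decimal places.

188.446 mg/L

k = ln 2 / 2 = 0.34657 per h
Dose 1 (215 mg at t=0 h): 215·exp(−0.34657·51) = 0.000 mg/L
Dose 2 (420 mg at t=7 h): 420·exp(−0.34657·44) = 0.000 mg/L
Dose 3 (295 mg at t=14 h): 295·exp(−0.34657·37) = 0.001 mg/L
Dose 4 (250 mg at t=21 h): 250·exp(−0.34657·30) = 0.008 mg/L
Dose 5 (485 mg at t=28 h): 485·exp(−0.34657·23) = 0.167 mg/L
Dose 6 (155 mg at t=35 h): 155·exp(−0.34657·16) = 0.605 mg/L
Dose 7 (230 mg at t=42 h): 230·exp(−0.34657·9) = 10.165 mg/L
Dose 8 (355 mg at t=49 h): 355·exp(−0.34657·2) = 177.500 mg/L
C(51) = 0.000 + 0.000 + 0.001 + 0.008 + 0.167 + 0.605 + 10.165 + 177.500 = 188.446 mg/L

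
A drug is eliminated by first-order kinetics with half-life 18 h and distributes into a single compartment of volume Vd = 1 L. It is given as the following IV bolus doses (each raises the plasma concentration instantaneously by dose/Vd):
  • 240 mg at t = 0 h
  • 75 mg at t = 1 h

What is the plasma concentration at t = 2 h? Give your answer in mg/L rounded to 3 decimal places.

k = ln 2 / 18 = 0.03851 per h
Dose 1 (240 mg at t=0 h): 240·exp(−0.03851·2) = 222.210 mg/L
Dose 2 (75 mg at t=1 h): 75·exp(−0.03851·1) = 72.167 mg/L
C(2) = 222.210 + 72.167 = 294.377 mg/L

294.377 mg/L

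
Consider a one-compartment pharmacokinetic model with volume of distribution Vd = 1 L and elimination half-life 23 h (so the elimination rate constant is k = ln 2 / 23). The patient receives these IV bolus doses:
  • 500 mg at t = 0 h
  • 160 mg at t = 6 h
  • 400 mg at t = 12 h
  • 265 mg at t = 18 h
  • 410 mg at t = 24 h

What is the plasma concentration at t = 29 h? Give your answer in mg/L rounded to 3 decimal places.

k = ln 2 / 23 = 0.03014 per h
Dose 1 (500 mg at t=0 h): 500·exp(−0.03014·29) = 208.646 mg/L
Dose 2 (160 mg at t=6 h): 160·exp(−0.03014·23) = 80.000 mg/L
Dose 3 (400 mg at t=12 h): 400·exp(−0.03014·17) = 239.640 mg/L
Dose 4 (265 mg at t=18 h): 265·exp(−0.03014·11) = 190.228 mg/L
Dose 5 (410 mg at t=24 h): 410·exp(−0.03014·5) = 352.649 mg/L
C(29) = 208.646 + 80.000 + 239.640 + 190.228 + 352.649 = 1071.163 mg/L

1071.163 mg/L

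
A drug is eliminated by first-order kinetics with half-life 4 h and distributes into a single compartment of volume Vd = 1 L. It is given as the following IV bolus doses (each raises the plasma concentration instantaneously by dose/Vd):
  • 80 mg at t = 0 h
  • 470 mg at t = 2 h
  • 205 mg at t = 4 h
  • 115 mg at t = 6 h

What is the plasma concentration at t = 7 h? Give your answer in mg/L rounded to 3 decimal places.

k = ln 2 / 4 = 0.17329 per h
Dose 1 (80 mg at t=0 h): 80·exp(−0.17329·7) = 23.784 mg/L
Dose 2 (470 mg at t=2 h): 470·exp(−0.17329·5) = 197.611 mg/L
Dose 3 (205 mg at t=4 h): 205·exp(−0.17329·3) = 121.894 mg/L
Dose 4 (115 mg at t=6 h): 115·exp(−0.17329·1) = 96.703 mg/L
C(7) = 23.784 + 197.611 + 121.894 + 96.703 = 439.992 mg/L

439.992 mg/L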